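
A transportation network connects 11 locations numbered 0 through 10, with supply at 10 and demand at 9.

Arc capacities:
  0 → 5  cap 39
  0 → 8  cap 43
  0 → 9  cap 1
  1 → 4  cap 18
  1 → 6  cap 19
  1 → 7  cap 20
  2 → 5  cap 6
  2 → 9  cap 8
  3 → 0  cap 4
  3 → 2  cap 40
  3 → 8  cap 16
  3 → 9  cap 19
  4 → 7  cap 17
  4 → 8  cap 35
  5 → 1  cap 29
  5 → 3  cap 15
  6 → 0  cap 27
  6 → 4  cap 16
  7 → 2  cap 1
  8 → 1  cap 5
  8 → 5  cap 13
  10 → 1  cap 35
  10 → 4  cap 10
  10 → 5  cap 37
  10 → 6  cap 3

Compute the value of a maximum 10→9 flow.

augment #1: 10→5→3→9 bottleneck 15, total now 15
augment #2: 10→6→0→9 bottleneck 1, total now 16
augment #3: 10→1→7→2→9 bottleneck 1, total now 17

Maximum flow value: 17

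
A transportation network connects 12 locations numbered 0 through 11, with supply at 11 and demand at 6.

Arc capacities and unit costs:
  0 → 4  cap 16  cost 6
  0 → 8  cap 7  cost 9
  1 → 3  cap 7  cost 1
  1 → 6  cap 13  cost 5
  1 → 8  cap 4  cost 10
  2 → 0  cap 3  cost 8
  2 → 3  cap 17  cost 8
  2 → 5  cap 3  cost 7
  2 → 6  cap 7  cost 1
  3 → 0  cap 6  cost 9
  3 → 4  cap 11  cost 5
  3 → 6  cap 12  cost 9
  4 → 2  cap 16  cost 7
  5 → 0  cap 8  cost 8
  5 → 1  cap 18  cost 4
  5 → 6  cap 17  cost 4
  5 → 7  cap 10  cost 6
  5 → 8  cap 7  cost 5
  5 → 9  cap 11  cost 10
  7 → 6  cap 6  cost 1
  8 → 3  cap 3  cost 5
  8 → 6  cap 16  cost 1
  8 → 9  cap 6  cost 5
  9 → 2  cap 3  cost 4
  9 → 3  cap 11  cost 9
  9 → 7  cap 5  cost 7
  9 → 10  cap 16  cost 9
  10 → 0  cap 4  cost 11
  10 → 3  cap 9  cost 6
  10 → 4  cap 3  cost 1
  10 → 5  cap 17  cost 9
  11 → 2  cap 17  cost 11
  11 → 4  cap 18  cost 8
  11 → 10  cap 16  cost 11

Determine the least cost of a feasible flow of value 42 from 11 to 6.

shortest-cost path #1: 11→2→6 push 7 @ unit cost 12 (adds 84)
shortest-cost path #2: 11→2→5→6 push 3 @ unit cost 22 (adds 66)
shortest-cost path #3: 11→10→5→6 push 14 @ unit cost 24 (adds 336)
shortest-cost path #4: 11→10→3→6 push 2 @ unit cost 26 (adds 52)
shortest-cost path #5: 11→2→3→6 push 7 @ unit cost 28 (adds 196)
shortest-cost path #6: 11→4→2→3→6 push 3 @ unit cost 32 (adds 96)
shortest-cost path #7: 11→4→2→3→10→5→8→6 push 2 @ unit cost 32 (adds 64)
shortest-cost path #8: 11→4→2→0→8→6 push 3 @ unit cost 33 (adds 99)
shortest-cost path #9: 11→4→2→3→0→8→6 push 1 @ unit cost 42 (adds 42)
total cost = 1035

Minimum cost for 42 units: 1035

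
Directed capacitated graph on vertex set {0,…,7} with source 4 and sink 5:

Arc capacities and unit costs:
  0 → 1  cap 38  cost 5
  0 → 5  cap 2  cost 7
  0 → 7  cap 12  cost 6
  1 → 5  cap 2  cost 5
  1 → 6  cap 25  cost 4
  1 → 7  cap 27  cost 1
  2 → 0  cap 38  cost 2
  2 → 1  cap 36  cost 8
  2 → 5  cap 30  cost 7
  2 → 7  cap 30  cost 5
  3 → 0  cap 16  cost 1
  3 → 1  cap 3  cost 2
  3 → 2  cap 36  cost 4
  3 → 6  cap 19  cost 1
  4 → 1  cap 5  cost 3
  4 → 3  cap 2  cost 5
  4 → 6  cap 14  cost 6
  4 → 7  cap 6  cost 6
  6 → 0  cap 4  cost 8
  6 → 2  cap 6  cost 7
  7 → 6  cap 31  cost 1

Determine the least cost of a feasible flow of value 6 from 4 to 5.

Minimum cost for 6 units: 80

shortest-cost path #1: 4→1→5 push 2 @ unit cost 8 (adds 16)
shortest-cost path #2: 4→3→0→5 push 2 @ unit cost 13 (adds 26)
shortest-cost path #3: 4→1→7→6→2→5 push 2 @ unit cost 19 (adds 38)
total cost = 80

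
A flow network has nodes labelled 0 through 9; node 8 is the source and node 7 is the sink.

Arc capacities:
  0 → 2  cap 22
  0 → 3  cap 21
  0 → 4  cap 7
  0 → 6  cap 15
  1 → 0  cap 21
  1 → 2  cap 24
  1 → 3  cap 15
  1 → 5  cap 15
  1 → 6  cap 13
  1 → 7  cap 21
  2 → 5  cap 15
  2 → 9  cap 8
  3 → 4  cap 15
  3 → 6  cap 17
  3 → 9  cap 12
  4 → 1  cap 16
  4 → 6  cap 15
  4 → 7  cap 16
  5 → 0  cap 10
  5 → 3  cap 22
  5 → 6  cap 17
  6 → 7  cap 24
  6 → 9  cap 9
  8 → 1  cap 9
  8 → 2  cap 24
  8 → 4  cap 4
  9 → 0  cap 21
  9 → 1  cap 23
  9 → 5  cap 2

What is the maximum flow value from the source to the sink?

Maximum flow value: 36

augment #1: 8→1→7 bottleneck 9, total now 9
augment #2: 8→4→7 bottleneck 4, total now 13
augment #3: 8→2→5→6→7 bottleneck 15, total now 28
augment #4: 8→2→9→1→7 bottleneck 8, total now 36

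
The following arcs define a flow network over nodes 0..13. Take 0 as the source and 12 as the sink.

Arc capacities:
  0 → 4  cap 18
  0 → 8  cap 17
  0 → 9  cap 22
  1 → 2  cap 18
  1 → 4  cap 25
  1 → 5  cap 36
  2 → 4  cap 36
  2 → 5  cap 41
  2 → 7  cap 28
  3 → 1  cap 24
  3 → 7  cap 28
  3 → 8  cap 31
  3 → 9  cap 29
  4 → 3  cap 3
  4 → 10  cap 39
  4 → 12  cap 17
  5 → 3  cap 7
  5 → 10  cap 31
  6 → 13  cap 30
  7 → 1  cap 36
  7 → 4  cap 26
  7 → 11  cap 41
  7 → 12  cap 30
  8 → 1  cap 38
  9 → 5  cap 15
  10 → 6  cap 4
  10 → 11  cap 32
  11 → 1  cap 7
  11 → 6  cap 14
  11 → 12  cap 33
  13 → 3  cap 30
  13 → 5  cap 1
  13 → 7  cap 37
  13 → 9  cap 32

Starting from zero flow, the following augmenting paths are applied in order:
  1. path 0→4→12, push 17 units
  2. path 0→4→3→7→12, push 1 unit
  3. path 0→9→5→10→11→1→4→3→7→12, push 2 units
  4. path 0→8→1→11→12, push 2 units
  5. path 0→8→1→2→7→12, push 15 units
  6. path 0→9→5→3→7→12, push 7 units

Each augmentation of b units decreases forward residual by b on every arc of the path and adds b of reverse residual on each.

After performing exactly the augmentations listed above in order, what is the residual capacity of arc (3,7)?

Residual capacity of (3,7): 18

after path 1 (0→4→12, push 17): res(3,7)=28
after path 2 (0→4→3→7→12, push 1): res(3,7)=27
after path 3 (0→9→5→10→11→1→4→3→7→12, push 2): res(3,7)=25
after path 4 (0→8→1→11→12, push 2): res(3,7)=25
after path 5 (0→8→1→2→7→12, push 15): res(3,7)=25
after path 6 (0→9→5→3→7→12, push 7): res(3,7)=18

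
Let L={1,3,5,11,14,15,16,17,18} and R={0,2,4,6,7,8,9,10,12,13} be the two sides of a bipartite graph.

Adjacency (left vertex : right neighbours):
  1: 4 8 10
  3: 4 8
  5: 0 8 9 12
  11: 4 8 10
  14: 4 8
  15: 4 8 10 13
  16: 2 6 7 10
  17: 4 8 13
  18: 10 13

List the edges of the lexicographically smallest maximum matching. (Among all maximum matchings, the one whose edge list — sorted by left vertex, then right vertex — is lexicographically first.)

Lex-smallest maximum matching: {(1,4), (3,8), (5,0), (11,10), (15,13), (16,2)}

|M| = 6 (so the lex-smallest maximum matching has 6 edges)
process left vertices in ascending order; for each, take the smallest-labelled available neighbour that still permits 6 edges overall, or leave it unmatched if none does
lex-smallest matching: {1-4, 3-8, 5-0, 11-10, 15-13, 16-2}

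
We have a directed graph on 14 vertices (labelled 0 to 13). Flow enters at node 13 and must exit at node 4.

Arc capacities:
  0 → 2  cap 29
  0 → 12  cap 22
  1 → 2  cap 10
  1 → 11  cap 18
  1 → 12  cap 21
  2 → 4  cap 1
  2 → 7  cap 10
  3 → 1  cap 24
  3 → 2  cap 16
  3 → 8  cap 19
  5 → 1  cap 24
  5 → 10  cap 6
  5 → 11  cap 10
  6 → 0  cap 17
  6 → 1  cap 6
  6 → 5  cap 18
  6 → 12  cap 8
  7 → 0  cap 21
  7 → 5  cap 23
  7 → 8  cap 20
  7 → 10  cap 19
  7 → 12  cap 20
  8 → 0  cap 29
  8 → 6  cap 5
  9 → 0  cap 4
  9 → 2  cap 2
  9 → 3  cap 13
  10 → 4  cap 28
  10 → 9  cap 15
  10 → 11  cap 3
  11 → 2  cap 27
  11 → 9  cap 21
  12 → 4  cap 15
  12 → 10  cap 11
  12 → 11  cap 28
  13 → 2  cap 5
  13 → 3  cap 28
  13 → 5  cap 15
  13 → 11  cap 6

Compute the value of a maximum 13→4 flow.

Maximum flow value: 43

augment #1: 13→2→4 bottleneck 1, total now 1
augment #2: 13→5→10→4 bottleneck 6, total now 7
augment #3: 13→2→7→10→4 bottleneck 4, total now 11
augment #4: 13→3→1→12→4 bottleneck 15, total now 26
augment #5: 13→3→1→12→10→4 bottleneck 6, total now 32
augment #6: 13→3→2→7→10→4 bottleneck 6, total now 38
augment #7: 13→3→8→0→12→10→4 bottleneck 1, total now 39
augment #8: 13→11→9→0→12→10→4 bottleneck 4, total now 43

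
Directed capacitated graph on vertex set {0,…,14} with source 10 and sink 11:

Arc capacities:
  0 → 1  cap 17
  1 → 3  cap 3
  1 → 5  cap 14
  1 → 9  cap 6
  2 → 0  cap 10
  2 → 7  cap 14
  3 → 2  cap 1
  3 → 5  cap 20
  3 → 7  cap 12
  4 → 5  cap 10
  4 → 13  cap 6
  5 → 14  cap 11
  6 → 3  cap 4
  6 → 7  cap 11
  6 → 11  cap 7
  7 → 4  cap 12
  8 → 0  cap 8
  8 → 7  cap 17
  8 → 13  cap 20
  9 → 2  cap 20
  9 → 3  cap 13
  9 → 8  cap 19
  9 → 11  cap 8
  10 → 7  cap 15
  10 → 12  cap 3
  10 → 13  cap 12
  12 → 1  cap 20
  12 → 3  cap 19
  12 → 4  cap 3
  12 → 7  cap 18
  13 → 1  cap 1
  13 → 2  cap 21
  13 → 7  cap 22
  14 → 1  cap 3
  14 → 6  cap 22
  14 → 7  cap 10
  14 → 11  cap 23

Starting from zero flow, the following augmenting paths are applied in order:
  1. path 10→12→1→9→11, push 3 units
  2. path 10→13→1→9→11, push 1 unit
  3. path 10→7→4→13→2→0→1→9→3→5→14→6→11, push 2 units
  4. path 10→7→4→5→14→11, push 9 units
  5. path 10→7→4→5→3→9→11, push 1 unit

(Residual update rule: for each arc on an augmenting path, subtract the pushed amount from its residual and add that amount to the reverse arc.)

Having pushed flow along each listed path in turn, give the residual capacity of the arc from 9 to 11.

Residual capacity of (9,11): 3

after path 1 (10→12→1→9→11, push 3): res(9,11)=5
after path 2 (10→13→1→9→11, push 1): res(9,11)=4
after path 3 (10→7→4→13→2→0→1→9→3→5→14→6→11, push 2): res(9,11)=4
after path 4 (10→7→4→5→14→11, push 9): res(9,11)=4
after path 5 (10→7→4→5→3→9→11, push 1): res(9,11)=3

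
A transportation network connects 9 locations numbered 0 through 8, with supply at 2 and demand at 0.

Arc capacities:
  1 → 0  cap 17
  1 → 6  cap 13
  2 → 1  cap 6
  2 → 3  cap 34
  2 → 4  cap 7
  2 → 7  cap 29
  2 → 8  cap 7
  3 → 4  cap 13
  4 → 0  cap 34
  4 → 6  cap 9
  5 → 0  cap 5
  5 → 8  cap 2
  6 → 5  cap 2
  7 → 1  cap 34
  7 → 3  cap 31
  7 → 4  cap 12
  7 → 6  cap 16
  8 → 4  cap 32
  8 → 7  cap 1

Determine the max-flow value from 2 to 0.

Maximum flow value: 53

augment #1: 2→1→0 bottleneck 6, total now 6
augment #2: 2→4→0 bottleneck 7, total now 13
augment #3: 2→3→4→0 bottleneck 13, total now 26
augment #4: 2→7→1→0 bottleneck 11, total now 37
augment #5: 2→7→4→0 bottleneck 12, total now 49
augment #6: 2→8→4→0 bottleneck 2, total now 51
augment #7: 2→7→6→5→0 bottleneck 2, total now 53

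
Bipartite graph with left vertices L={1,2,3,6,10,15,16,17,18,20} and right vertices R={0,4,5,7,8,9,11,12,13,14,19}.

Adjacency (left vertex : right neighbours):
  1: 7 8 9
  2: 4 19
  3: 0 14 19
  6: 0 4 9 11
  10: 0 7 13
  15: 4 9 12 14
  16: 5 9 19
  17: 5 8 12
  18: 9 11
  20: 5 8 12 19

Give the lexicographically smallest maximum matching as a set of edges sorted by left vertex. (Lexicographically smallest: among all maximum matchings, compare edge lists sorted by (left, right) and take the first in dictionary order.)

Lex-smallest maximum matching: {(1,7), (2,4), (3,0), (6,9), (10,13), (15,12), (16,5), (17,8), (18,11), (20,19)}

|M| = 10 (so the lex-smallest maximum matching has 10 edges)
process left vertices in ascending order; for each, take the smallest-labelled available neighbour that still permits 10 edges overall, or leave it unmatched if none does
lex-smallest matching: {1-7, 2-4, 3-0, 6-9, 10-13, 15-12, 16-5, 17-8, 18-11, 20-19}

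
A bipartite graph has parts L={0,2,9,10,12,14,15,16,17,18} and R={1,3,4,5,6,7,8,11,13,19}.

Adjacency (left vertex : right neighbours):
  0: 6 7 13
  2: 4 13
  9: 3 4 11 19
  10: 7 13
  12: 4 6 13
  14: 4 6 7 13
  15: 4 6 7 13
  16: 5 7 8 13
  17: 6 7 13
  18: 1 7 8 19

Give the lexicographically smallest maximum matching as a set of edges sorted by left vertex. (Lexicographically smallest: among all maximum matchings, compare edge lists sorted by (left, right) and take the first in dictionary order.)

|M| = 7 (so the lex-smallest maximum matching has 7 edges)
process left vertices in ascending order; for each, take the smallest-labelled available neighbour that still permits 7 edges overall, or leave it unmatched if none does
lex-smallest matching: {0-6, 2-4, 9-3, 10-7, 12-13, 16-5, 18-1}

Lex-smallest maximum matching: {(0,6), (2,4), (9,3), (10,7), (12,13), (16,5), (18,1)}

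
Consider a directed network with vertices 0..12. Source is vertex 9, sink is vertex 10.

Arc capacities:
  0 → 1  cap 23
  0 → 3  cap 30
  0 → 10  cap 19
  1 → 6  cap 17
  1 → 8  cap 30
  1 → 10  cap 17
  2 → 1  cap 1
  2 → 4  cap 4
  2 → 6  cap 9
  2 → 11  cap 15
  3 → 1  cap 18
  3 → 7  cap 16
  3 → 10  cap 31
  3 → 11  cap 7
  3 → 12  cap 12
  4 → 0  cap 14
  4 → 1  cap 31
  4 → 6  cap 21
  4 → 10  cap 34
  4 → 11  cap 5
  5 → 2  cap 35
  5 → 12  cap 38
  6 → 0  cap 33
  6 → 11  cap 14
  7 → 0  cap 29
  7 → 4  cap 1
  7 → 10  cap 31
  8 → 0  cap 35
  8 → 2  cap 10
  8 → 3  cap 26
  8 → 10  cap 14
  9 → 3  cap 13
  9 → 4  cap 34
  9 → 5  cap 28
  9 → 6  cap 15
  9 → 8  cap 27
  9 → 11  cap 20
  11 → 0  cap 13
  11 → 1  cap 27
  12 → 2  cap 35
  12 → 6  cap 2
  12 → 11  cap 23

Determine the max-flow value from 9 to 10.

Maximum flow value: 131

augment #1: 9→3→10 bottleneck 13, total now 13
augment #2: 9→4→10 bottleneck 34, total now 47
augment #3: 9→8→10 bottleneck 14, total now 61
augment #4: 9→6→0→10 bottleneck 15, total now 76
augment #5: 9→8→0→10 bottleneck 4, total now 80
augment #6: 9→8→3→10 bottleneck 9, total now 89
augment #7: 9→11→1→10 bottleneck 17, total now 106
augment #8: 9→11→0→3→10 bottleneck 3, total now 109
augment #9: 9→5→2→1→8→3→10 bottleneck 1, total now 110
augment #10: 9→5→2→4→0→3→10 bottleneck 4, total now 114
augment #11: 9→5→2→6→0→3→10 bottleneck 1, total now 115
augment #12: 9→5→2→6→0→3→7→10 bottleneck 8, total now 123
augment #13: 9→5→2→11→0→3→7→10 bottleneck 8, total now 131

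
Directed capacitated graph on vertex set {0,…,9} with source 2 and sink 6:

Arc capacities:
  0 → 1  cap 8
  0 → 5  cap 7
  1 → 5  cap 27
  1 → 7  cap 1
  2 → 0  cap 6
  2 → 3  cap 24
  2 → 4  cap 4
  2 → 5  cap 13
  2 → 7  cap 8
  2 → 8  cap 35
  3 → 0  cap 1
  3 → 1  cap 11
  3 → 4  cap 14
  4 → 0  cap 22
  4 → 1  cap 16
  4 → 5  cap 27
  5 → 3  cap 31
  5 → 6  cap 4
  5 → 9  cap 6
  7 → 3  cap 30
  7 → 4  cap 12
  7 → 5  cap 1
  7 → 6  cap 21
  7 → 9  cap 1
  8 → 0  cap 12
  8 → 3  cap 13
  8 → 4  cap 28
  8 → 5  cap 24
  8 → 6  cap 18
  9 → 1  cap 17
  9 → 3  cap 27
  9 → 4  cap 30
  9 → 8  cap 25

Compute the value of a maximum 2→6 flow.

Maximum flow value: 31

augment #1: 2→5→6 bottleneck 4, total now 4
augment #2: 2→7→6 bottleneck 8, total now 12
augment #3: 2→8→6 bottleneck 18, total now 30
augment #4: 2→0→1→7→6 bottleneck 1, total now 31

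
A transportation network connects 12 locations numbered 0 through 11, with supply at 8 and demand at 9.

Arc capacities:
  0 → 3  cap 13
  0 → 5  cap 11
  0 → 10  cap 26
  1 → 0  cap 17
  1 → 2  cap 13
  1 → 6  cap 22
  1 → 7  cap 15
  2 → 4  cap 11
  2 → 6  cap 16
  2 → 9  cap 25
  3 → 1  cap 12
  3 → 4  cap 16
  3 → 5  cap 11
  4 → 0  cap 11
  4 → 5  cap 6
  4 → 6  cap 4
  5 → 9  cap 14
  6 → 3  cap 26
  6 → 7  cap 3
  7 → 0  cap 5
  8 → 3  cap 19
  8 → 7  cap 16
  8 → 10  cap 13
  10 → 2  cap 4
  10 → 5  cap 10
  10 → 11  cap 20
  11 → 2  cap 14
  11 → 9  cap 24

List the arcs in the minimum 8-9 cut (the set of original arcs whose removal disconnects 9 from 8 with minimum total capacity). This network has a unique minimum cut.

augment #1: 8→3→5→9 push 11
augment #2: 8→10→2→9 push 4
augment #3: 8→10→5→9 push 3
augment #4: 8→10→11→9 push 6
augment #5: 8→3→1→2→9 push 8
augment #6: 8→7→0→10→11→9 push 5
max flow = 37; residual-reachable set from 8 gives S-side
cut edges (S→T): {(7,0), (8,3), (8,10)} total cap 37

Min-cut arcs: {(7,0), (8,3), (8,10)} (total capacity 37)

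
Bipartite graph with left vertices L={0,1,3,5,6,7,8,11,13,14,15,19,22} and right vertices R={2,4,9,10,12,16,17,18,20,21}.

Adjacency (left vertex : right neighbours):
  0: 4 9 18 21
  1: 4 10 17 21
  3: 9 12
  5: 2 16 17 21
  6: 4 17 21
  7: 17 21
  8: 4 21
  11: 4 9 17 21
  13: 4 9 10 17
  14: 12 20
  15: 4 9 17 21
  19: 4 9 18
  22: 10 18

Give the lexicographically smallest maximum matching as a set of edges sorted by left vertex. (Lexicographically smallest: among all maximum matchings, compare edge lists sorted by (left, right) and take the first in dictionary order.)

Lex-smallest maximum matching: {(0,4), (1,10), (3,12), (5,2), (6,17), (7,21), (11,9), (14,20), (19,18)}

|M| = 9 (so the lex-smallest maximum matching has 9 edges)
process left vertices in ascending order; for each, take the smallest-labelled available neighbour that still permits 9 edges overall, or leave it unmatched if none does
lex-smallest matching: {0-4, 1-10, 3-12, 5-2, 6-17, 7-21, 11-9, 14-20, 19-18}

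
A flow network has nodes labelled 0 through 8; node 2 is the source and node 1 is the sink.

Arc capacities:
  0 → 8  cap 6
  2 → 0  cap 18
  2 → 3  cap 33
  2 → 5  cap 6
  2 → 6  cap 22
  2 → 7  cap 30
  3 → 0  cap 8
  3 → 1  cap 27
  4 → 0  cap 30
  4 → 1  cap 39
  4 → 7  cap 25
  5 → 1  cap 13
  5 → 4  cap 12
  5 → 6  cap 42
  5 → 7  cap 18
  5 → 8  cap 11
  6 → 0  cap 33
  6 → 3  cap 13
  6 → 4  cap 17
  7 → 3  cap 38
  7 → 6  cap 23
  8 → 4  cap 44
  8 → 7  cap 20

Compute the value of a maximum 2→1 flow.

augment #1: 2→3→1 bottleneck 27, total now 27
augment #2: 2→5→1 bottleneck 6, total now 33
augment #3: 2→6→4→1 bottleneck 17, total now 50
augment #4: 2→0→8→4→1 bottleneck 6, total now 56

Maximum flow value: 56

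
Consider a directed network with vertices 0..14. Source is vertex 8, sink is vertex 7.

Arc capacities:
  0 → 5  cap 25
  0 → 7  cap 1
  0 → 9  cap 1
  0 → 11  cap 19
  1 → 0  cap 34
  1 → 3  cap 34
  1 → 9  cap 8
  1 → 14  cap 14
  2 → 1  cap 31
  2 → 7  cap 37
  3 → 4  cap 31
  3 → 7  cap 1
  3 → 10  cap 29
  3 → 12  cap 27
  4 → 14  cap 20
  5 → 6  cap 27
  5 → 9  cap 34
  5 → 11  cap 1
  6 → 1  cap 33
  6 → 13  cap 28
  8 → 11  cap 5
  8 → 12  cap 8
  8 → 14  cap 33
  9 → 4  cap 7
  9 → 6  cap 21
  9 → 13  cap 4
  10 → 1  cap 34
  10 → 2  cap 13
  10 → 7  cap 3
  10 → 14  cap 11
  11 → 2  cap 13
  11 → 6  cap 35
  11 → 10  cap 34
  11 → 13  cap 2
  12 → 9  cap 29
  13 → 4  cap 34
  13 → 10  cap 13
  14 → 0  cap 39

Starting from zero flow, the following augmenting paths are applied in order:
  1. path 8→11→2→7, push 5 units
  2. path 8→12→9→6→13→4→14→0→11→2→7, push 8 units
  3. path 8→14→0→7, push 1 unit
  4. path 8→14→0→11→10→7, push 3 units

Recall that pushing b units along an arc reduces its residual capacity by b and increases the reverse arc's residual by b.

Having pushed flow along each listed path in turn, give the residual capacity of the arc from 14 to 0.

Residual capacity of (14,0): 27

after path 1 (8→11→2→7, push 5): res(14,0)=39
after path 2 (8→12→9→6→13→4→14→0→11→2→7, push 8): res(14,0)=31
after path 3 (8→14→0→7, push 1): res(14,0)=30
after path 4 (8→14→0→11→10→7, push 3): res(14,0)=27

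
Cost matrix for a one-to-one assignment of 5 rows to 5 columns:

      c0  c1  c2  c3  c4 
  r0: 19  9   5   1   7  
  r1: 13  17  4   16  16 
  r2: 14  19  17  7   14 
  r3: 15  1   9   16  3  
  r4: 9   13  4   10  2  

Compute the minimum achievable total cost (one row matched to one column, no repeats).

Minimum assignment cost: 22

optimal assignment: row0→col3 (cost 1), row1→col2 (cost 4), row2→col0 (cost 14), row3→col1 (cost 1), row4→col4 (cost 2)
total = 1 + 4 + 14 + 1 + 2 = 22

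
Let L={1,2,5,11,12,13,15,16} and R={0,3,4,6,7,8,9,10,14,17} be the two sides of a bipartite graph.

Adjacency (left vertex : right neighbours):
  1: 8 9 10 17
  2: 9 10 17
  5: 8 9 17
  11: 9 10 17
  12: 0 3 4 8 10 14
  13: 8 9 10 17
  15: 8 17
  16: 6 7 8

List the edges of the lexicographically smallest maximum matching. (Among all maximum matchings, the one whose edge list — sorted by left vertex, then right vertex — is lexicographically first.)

|M| = 6 (so the lex-smallest maximum matching has 6 edges)
process left vertices in ascending order; for each, take the smallest-labelled available neighbour that still permits 6 edges overall, or leave it unmatched if none does
lex-smallest matching: {1-8, 2-9, 5-17, 11-10, 12-0, 16-6}

Lex-smallest maximum matching: {(1,8), (2,9), (5,17), (11,10), (12,0), (16,6)}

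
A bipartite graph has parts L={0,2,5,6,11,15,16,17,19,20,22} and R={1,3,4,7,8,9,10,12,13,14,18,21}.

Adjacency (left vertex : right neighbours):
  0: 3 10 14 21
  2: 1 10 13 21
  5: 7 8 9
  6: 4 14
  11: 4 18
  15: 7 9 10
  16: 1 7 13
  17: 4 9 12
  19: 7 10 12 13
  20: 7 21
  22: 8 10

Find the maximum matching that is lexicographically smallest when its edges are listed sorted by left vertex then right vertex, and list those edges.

Lex-smallest maximum matching: {(0,3), (2,1), (5,7), (6,4), (11,18), (15,9), (16,13), (17,12), (19,10), (20,21), (22,8)}

|M| = 11 (so the lex-smallest maximum matching has 11 edges)
process left vertices in ascending order; for each, take the smallest-labelled available neighbour that still permits 11 edges overall, or leave it unmatched if none does
lex-smallest matching: {0-3, 2-1, 5-7, 6-4, 11-18, 15-9, 16-13, 17-12, 19-10, 20-21, 22-8}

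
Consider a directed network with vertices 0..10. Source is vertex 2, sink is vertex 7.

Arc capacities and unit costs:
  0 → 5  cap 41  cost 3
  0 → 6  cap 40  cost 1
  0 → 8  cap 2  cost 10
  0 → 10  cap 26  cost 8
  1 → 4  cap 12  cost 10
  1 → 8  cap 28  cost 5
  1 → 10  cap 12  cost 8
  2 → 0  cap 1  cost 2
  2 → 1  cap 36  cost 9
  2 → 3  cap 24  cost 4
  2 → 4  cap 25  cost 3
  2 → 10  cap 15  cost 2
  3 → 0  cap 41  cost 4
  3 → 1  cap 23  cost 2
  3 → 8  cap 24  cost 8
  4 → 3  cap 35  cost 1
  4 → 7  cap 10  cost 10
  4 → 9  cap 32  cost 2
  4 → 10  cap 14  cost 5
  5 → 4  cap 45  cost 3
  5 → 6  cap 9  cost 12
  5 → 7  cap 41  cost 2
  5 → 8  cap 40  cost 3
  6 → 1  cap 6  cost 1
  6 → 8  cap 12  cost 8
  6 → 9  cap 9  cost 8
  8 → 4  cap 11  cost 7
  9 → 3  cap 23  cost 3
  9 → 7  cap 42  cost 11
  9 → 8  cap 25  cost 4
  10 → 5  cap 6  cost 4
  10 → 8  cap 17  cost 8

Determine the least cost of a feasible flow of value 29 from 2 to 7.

Minimum cost for 29 units: 341

shortest-cost path #1: 2→0→5→7 push 1 @ unit cost 7 (adds 7)
shortest-cost path #2: 2→10→5→7 push 6 @ unit cost 8 (adds 48)
shortest-cost path #3: 2→4→7 push 10 @ unit cost 13 (adds 130)
shortest-cost path #4: 2→3→0→5→7 push 12 @ unit cost 13 (adds 156)
total cost = 341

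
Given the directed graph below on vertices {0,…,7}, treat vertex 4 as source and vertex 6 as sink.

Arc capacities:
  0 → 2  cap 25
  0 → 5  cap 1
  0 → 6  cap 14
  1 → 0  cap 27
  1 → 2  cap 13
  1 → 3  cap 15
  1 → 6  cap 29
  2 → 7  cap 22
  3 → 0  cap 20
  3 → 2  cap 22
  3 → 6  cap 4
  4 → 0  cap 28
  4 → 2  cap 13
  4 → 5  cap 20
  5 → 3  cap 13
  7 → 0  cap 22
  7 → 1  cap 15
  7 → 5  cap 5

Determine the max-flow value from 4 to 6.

Maximum flow value: 33

augment #1: 4→0→6 bottleneck 14, total now 14
augment #2: 4→5→3→6 bottleneck 4, total now 18
augment #3: 4→2→7→1→6 bottleneck 13, total now 31
augment #4: 4→0→2→7→1→6 bottleneck 2, total now 33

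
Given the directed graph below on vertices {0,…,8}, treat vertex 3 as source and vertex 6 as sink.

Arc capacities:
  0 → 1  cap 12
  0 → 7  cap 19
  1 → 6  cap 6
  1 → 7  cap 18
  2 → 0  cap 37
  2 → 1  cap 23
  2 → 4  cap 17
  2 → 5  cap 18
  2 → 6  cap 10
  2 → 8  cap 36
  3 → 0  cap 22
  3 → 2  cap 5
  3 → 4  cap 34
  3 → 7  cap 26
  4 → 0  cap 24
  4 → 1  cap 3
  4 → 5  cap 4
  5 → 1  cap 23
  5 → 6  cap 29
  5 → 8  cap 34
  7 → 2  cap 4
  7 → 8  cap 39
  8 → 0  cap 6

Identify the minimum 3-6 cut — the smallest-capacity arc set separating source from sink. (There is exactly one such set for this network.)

Min-cut arcs: {(1,6), (3,2), (4,5), (7,2)} (total capacity 19)

augment #1: 3→2→6 push 5
augment #2: 3→0→1→6 push 6
augment #3: 3→4→5→6 push 4
augment #4: 3→7→2→6 push 4
max flow = 19; residual-reachable set from 3 gives S-side
cut edges (S→T): {(1,6), (3,2), (4,5), (7,2)} total cap 19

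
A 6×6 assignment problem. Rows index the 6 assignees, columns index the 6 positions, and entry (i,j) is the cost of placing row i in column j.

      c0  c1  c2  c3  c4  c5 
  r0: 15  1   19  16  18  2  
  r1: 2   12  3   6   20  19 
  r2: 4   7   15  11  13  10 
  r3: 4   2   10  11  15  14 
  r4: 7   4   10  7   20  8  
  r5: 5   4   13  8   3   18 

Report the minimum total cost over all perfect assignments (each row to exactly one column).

Minimum assignment cost: 21

optimal assignment: row0→col5 (cost 2), row1→col2 (cost 3), row2→col0 (cost 4), row3→col1 (cost 2), row4→col3 (cost 7), row5→col4 (cost 3)
total = 2 + 3 + 4 + 2 + 7 + 3 = 21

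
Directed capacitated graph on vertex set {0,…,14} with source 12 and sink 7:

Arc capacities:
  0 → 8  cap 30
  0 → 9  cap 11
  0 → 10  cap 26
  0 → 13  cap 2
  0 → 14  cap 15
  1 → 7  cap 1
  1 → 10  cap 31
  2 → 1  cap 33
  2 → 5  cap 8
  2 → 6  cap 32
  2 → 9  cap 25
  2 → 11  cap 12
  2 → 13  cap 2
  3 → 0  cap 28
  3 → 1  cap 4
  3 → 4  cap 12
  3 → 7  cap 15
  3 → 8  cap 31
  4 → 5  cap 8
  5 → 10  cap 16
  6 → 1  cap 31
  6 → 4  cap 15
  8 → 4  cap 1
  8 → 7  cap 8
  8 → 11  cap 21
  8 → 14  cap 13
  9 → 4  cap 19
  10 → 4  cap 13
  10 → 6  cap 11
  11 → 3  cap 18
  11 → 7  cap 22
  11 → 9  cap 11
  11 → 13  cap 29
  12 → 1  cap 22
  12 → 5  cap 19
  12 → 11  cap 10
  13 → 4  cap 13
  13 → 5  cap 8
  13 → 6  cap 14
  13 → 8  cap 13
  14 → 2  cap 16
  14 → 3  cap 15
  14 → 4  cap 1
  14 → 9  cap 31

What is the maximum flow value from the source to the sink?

Maximum flow value: 11

augment #1: 12→1→7 bottleneck 1, total now 1
augment #2: 12→11→7 bottleneck 10, total now 11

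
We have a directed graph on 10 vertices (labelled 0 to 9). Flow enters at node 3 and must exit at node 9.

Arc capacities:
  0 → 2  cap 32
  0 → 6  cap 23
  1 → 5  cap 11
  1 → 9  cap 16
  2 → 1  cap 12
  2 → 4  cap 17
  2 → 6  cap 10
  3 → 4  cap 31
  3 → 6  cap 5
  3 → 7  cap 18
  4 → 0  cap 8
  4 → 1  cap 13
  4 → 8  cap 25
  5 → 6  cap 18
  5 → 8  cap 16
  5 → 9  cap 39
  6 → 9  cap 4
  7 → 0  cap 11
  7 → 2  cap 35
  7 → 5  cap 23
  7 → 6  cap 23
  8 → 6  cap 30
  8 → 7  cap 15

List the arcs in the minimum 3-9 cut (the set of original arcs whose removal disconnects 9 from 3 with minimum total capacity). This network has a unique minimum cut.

Min-cut arcs: {(2,1), (4,1), (6,9), (7,5)} (total capacity 52)

augment #1: 3→6→9 push 4
augment #2: 3→4→1→9 push 13
augment #3: 3→7→5→9 push 18
augment #4: 3→4→0→2→1→9 push 3
augment #5: 3→4→8→7→5→9 push 5
augment #6: 3→4→0→2→1→5→9 push 5
augment #7: 3→4→8→7→2→1→5→9 push 4
max flow = 52; residual-reachable set from 3 gives S-side
cut edges (S→T): {(2,1), (4,1), (6,9), (7,5)} total cap 52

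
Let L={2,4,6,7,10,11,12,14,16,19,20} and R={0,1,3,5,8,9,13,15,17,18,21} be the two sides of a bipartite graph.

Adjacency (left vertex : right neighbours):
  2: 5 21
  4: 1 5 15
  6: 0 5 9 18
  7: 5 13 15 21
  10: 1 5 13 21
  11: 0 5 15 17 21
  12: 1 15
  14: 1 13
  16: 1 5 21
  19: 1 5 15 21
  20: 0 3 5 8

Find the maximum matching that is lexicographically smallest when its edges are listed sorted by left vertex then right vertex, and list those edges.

|M| = 8 (so the lex-smallest maximum matching has 8 edges)
process left vertices in ascending order; for each, take the smallest-labelled available neighbour that still permits 8 edges overall, or leave it unmatched if none does
lex-smallest matching: {2-5, 4-1, 6-0, 7-13, 10-21, 11-17, 12-15, 20-3}

Lex-smallest maximum matching: {(2,5), (4,1), (6,0), (7,13), (10,21), (11,17), (12,15), (20,3)}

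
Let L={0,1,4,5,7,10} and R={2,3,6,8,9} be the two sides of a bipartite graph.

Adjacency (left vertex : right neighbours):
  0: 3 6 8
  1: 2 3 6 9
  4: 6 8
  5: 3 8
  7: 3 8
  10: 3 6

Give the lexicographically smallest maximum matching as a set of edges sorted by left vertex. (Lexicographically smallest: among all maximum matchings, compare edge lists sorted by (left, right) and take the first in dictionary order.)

Lex-smallest maximum matching: {(0,3), (1,2), (4,6), (5,8)}

|M| = 4 (so the lex-smallest maximum matching has 4 edges)
process left vertices in ascending order; for each, take the smallest-labelled available neighbour that still permits 4 edges overall, or leave it unmatched if none does
lex-smallest matching: {0-3, 1-2, 4-6, 5-8}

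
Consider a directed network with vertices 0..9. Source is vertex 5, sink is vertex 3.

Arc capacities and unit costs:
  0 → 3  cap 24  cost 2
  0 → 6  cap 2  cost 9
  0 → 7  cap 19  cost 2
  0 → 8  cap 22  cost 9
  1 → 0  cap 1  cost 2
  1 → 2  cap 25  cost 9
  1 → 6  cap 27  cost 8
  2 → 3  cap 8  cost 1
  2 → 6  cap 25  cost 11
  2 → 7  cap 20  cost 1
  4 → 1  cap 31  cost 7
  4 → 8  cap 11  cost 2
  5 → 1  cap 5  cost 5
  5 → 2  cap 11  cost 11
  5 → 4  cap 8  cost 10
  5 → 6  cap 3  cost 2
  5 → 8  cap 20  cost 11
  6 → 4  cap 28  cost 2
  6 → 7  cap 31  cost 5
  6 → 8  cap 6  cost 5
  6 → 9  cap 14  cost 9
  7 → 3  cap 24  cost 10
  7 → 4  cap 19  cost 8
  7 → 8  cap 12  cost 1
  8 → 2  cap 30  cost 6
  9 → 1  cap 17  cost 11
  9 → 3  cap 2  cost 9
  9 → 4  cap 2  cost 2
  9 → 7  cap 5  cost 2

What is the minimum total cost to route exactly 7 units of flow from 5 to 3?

Minimum cost for 7 units: 81

shortest-cost path #1: 5→1→0→3 push 1 @ unit cost 9 (adds 9)
shortest-cost path #2: 5→2→3 push 6 @ unit cost 12 (adds 72)
total cost = 81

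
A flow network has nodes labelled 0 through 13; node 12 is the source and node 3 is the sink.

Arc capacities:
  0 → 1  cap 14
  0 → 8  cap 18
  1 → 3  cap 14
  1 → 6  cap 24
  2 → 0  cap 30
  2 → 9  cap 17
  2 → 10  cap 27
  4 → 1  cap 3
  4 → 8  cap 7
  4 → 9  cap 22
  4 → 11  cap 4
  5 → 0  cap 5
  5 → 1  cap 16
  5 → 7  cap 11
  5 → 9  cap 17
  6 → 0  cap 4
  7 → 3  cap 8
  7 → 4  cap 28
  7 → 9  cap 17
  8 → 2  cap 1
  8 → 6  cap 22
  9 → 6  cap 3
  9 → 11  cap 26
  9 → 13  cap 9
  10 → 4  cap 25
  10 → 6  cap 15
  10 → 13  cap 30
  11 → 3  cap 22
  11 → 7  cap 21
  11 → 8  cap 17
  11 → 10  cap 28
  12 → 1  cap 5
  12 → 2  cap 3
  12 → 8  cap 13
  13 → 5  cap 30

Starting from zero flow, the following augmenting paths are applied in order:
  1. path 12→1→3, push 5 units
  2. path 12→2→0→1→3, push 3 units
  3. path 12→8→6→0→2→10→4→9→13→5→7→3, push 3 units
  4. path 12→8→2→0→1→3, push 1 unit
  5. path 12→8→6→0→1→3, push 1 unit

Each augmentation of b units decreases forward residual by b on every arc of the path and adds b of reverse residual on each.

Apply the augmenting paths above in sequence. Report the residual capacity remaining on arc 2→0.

after path 1 (12→1→3, push 5): res(2,0)=30
after path 2 (12→2→0→1→3, push 3): res(2,0)=27
after path 3 (12→8→6→0→2→10→4→9→13→5→7→3, push 3): res(2,0)=30
after path 4 (12→8→2→0→1→3, push 1): res(2,0)=29
after path 5 (12→8→6→0→1→3, push 1): res(2,0)=29

Residual capacity of (2,0): 29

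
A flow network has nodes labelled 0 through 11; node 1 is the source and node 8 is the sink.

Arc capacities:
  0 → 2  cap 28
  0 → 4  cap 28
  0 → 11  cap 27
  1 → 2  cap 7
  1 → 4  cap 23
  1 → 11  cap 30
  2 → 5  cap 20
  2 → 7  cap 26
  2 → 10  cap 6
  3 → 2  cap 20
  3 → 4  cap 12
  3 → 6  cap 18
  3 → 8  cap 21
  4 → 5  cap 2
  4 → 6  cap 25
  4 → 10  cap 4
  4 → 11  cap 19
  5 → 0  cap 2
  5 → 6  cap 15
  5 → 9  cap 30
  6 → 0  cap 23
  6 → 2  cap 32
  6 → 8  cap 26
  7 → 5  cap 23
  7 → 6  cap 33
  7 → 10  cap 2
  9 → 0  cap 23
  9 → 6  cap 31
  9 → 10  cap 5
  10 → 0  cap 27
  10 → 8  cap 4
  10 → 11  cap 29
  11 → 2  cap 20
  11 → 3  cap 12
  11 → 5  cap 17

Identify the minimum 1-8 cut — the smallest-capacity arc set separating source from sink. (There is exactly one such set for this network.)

augment #1: 1→2→10→8 push 4
augment #2: 1→4→6→8 push 23
augment #3: 1→11→3→8 push 12
augment #4: 1→2→5→6→8 push 3
max flow = 42; residual-reachable set from 1 gives S-side
cut edges (S→T): {(6,8), (10,8), (11,3)} total cap 42

Min-cut arcs: {(6,8), (10,8), (11,3)} (total capacity 42)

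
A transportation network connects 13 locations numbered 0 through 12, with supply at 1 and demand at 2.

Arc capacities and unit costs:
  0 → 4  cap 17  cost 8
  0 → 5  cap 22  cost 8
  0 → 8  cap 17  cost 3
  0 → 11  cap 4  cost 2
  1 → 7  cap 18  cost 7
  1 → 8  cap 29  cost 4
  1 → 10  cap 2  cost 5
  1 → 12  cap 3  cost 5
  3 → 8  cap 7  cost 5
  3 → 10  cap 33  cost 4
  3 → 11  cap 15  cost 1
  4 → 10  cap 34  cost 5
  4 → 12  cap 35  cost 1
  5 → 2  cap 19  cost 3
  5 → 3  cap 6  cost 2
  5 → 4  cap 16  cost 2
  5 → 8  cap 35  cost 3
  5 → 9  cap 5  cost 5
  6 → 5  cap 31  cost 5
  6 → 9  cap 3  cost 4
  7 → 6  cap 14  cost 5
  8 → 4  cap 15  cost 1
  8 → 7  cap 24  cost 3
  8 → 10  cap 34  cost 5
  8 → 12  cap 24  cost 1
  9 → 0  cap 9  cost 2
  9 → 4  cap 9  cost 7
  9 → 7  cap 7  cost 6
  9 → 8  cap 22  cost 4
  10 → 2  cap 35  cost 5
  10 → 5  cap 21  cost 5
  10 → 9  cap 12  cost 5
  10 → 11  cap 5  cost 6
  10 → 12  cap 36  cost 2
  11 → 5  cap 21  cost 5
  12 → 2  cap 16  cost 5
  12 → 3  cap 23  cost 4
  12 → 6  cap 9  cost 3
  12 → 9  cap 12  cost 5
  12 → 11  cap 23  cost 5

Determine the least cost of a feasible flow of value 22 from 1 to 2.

shortest-cost path #1: 1→10→2 push 2 @ unit cost 10 (adds 20)
shortest-cost path #2: 1→12→2 push 3 @ unit cost 10 (adds 30)
shortest-cost path #3: 1→8→12→2 push 13 @ unit cost 10 (adds 130)
shortest-cost path #4: 1→8→10→2 push 4 @ unit cost 14 (adds 56)
total cost = 236

Minimum cost for 22 units: 236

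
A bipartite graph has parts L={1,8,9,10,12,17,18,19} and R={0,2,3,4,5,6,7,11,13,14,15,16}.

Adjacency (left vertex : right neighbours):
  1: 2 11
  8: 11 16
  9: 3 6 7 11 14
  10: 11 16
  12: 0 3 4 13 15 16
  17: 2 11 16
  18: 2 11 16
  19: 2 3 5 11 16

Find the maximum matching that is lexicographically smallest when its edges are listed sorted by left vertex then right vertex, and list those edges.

|M| = 6 (so the lex-smallest maximum matching has 6 edges)
process left vertices in ascending order; for each, take the smallest-labelled available neighbour that still permits 6 edges overall, or leave it unmatched if none does
lex-smallest matching: {1-2, 8-11, 9-3, 10-16, 12-0, 19-5}

Lex-smallest maximum matching: {(1,2), (8,11), (9,3), (10,16), (12,0), (19,5)}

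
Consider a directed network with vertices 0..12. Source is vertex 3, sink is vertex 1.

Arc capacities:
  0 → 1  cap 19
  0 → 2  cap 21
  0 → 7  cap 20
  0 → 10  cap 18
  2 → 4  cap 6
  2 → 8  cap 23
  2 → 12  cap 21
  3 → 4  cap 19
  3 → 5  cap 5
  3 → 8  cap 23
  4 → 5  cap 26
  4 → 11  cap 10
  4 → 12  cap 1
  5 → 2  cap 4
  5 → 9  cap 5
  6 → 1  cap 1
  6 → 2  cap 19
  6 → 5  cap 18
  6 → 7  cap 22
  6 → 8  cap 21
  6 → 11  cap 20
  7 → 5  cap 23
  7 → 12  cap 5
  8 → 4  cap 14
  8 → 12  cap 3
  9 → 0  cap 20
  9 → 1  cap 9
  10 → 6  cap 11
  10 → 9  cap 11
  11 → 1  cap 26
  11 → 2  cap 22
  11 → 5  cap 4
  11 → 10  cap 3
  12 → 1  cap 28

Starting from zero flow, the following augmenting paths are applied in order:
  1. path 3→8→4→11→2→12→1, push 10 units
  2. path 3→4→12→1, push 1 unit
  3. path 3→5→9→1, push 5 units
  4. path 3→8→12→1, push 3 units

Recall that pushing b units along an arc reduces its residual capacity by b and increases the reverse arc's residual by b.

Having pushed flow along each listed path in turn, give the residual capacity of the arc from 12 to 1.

Residual capacity of (12,1): 14

after path 1 (3→8→4→11→2→12→1, push 10): res(12,1)=18
after path 2 (3→4→12→1, push 1): res(12,1)=17
after path 3 (3→5→9→1, push 5): res(12,1)=17
after path 4 (3→8→12→1, push 3): res(12,1)=14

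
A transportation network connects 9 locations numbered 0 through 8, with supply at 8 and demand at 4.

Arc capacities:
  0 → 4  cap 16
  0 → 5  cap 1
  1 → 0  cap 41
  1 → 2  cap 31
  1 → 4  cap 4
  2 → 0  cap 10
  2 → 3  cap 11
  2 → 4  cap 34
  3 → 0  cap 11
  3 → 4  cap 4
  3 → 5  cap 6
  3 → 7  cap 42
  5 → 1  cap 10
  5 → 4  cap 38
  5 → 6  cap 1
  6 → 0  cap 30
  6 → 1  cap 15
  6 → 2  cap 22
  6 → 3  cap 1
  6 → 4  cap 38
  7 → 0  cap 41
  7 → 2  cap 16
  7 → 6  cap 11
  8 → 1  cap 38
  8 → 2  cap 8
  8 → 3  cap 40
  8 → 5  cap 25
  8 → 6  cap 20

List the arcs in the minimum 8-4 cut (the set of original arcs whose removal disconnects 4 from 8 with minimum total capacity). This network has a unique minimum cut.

augment #1: 8→1→4 push 4
augment #2: 8→2→4 push 8
augment #3: 8→3→4 push 4
augment #4: 8→5→4 push 25
augment #5: 8→6→4 push 20
augment #6: 8→1→0→4 push 16
augment #7: 8→1→2→4 push 18
augment #8: 8→3→5→4 push 6
augment #9: 8→3→0→5→4 push 1
augment #10: 8→3→7→2→4 push 8
augment #11: 8→3→7→6→4 push 11
max flow = 121; residual-reachable set from 8 gives S-side
cut edges (S→T): {(0,4), (0,5), (1,4), (2,4), (3,4), (3,5), (7,6), (8,5), (8,6)} total cap 121

Min-cut arcs: {(0,4), (0,5), (1,4), (2,4), (3,4), (3,5), (7,6), (8,5), (8,6)} (total capacity 121)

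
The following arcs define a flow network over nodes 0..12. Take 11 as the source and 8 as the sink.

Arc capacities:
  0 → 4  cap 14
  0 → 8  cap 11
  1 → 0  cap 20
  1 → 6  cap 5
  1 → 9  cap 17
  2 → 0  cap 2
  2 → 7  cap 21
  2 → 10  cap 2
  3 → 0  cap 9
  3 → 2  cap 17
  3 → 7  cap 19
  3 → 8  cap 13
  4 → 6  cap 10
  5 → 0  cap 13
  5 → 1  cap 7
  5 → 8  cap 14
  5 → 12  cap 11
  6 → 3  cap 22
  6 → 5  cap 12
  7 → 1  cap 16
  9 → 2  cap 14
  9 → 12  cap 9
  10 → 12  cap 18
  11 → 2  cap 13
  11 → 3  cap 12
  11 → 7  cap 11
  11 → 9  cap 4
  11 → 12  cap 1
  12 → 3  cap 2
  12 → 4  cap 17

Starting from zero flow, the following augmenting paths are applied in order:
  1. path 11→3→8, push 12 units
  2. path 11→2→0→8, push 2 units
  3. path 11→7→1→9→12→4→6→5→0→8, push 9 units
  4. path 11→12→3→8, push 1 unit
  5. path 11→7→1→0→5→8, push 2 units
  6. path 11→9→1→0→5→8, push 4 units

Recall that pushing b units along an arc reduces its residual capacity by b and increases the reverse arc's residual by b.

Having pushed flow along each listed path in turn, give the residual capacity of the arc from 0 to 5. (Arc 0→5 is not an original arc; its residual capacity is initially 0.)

after path 1 (11→3→8, push 12): res(0,5)=0
after path 2 (11→2→0→8, push 2): res(0,5)=0
after path 3 (11→7→1→9→12→4→6→5→0→8, push 9): res(0,5)=9
after path 4 (11→12→3→8, push 1): res(0,5)=9
after path 5 (11→7→1→0→5→8, push 2): res(0,5)=7
after path 6 (11→9→1→0→5→8, push 4): res(0,5)=3

Residual capacity of (0,5): 3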